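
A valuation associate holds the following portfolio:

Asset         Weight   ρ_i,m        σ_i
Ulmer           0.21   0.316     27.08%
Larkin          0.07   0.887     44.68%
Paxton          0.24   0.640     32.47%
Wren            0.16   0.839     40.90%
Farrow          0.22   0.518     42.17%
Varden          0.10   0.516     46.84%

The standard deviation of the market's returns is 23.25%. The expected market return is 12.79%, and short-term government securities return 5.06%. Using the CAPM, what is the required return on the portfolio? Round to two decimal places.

β_Ulmer = 0.316 × 27.08% / 23.25% = 0.3681
β_Larkin = 0.887 × 44.68% / 23.25% = 1.7046
β_Paxton = 0.640 × 32.47% / 23.25% = 0.8938
β_Wren = 0.839 × 40.90% / 23.25% = 1.4759
β_Farrow = 0.518 × 42.17% / 23.25% = 0.9395
β_Varden = 0.516 × 46.84% / 23.25% = 1.0395
β_P = Σ w_i β_i = 0.21×0.3681 + 0.07×1.7046 + 0.24×0.8938 + 0.16×1.4759 + 0.22×0.9395 + 0.10×1.0395 = 0.9579
MRP = 12.79% − 5.06% = 7.73%
E(R_P) = R_f + β_P × MRP = 5.06% + 0.9579 × 7.73% = 12.46%

12.46%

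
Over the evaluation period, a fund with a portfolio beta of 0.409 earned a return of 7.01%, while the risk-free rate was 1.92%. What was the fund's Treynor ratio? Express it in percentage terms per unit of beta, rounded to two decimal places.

Treynor = (R_P − R_f) / β_P = (7.01% − 1.92%) / 0.4090 = 5.09% / 0.4090 = 12.44%

12.44%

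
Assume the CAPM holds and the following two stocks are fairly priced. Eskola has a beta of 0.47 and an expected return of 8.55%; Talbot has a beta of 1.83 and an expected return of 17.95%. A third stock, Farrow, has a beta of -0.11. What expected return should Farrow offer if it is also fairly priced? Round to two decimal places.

MRP (SML slope) = (17.95% − 8.55%) / (1.83 − 0.47) = 9.40% / 1.36 = 6.9118%
R_f (intercept) = 8.55% − 0.47 × 6.9118% = 5.3015%
E(R_Farrow) = R_f + β × MRP = 5.3015% + -0.11 × 6.9118% = 4.54%

4.54%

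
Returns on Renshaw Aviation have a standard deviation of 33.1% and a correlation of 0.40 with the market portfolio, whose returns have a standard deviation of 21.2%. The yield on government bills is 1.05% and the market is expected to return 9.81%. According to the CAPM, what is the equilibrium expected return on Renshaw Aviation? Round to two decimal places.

6.52%

β = ρ × σ_i / σ_m = 0.40 × 33.1% / 21.2% = 0.6245
MRP = 9.81% − 1.05% = 8.76%
E(R) = 1.05% + 0.6245 × 8.76% = 6.52%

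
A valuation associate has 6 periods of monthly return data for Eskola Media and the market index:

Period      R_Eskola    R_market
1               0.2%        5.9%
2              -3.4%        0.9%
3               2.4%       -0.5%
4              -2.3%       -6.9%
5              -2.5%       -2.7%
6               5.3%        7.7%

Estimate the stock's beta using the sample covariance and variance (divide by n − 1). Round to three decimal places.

0.413

Mean R_i = (0.2 − 3.4 + 2.4 − 2.3 − 2.5 + 5.3) / 6 = -0.0500%
Mean R_m = (5.9 + 0.9 − 0.5 − 6.9 − 2.7 + 7.7) / 6 = 0.7333%
Σ(R_i − R̄_i)(R_m − R̄_m) = 60.5700  ⇒  Cov = 60.5700 / 5 = 12.1140
Σ(R_m − R̄_m)² = 146.8333  ⇒  Var(R_m) = 146.8333 / 5 = 29.3667
β = Cov / Var(R_m) = 12.1140 / 29.3667 = 0.4125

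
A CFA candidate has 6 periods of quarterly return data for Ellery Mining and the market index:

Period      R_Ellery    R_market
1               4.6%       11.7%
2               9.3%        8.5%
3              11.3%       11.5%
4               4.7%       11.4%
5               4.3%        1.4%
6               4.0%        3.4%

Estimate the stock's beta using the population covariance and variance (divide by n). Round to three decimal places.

0.303

Mean R_i = (4.6 + 9.3 + 11.3 + 4.7 + 4.3 + 4.0) / 6 = 6.3667%
Mean R_m = (11.7 + 8.5 + 11.5 + 11.4 + 1.4 + 3.4) / 6 = 7.9833%
Σ(R_i − R̄_i)(R_m − R̄_m) = 31.0567  ⇒  Cov = 31.0567 / 6 = 5.1761
Σ(R_m − R̄_m)² = 102.4683  ⇒  Var(R_m) = 102.4683 / 6 = 17.0781
β = Cov / Var(R_m) = 5.1761 / 17.0781 = 0.3031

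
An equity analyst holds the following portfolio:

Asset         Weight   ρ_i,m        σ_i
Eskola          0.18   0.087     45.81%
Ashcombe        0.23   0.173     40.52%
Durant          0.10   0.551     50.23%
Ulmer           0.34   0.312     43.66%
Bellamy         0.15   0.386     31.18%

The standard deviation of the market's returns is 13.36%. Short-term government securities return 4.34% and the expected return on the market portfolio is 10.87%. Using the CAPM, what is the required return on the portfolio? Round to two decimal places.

β_Eskola = 0.087 × 45.81% / 13.36% = 0.2983
β_Ashcombe = 0.173 × 40.52% / 13.36% = 0.5247
β_Durant = 0.551 × 50.23% / 13.36% = 2.0716
β_Ulmer = 0.312 × 43.66% / 13.36% = 1.0196
β_Bellamy = 0.386 × 31.18% / 13.36% = 0.9009
β_P = Σ w_i β_i = 0.18×0.2983 + 0.23×0.5247 + 0.10×2.0716 + 0.34×1.0196 + 0.15×0.9009 = 0.8633
MRP = 10.87% − 4.34% = 6.53%
E(R_P) = R_f + β_P × MRP = 4.34% + 0.8633 × 6.53% = 9.98%

9.98%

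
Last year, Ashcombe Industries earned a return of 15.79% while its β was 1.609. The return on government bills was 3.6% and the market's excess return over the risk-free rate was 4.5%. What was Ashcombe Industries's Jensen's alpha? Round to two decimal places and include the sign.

CAPM benchmark = R_f + β(R_m − R_f) = 3.6% + 1.609 × 4.5% = 10.8405%
α = actual − benchmark = 15.79% − 10.8405% = +4.95%

+4.95%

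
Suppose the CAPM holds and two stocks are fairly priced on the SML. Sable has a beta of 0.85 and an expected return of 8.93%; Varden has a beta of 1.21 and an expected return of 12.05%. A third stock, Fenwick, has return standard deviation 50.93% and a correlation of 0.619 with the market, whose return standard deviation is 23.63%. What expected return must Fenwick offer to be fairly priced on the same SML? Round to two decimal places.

MRP = (12.05% − 8.93%) / (1.21 − 0.85) = 8.6667%
R_f = 8.93% − 0.85 × 8.6667% = 1.5633%
β_Fenwick = ρ·σ_i/σ_m = 0.619 × 50.93 / 23.63 = 1.3341
E(R_Fenwick) = R_f + β × MRP = 1.5633% + 1.3341 × 8.6667% = 13.13%

13.13%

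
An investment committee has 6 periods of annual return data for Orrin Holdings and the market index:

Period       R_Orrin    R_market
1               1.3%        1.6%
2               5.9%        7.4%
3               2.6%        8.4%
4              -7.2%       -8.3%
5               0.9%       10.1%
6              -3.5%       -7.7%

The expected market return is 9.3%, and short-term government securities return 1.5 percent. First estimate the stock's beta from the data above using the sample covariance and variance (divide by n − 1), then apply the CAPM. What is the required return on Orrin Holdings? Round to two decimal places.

Mean R_i = (1.3 + 5.9 + 2.6 − 7.2 + 0.9 − 3.5) / 6 = 0.0000%
Mean R_m = (1.6 + 7.4 + 8.4 − 8.3 + 10.1 − 7.7) / 6 = 1.9167%
Σ(R_i − R̄_i)(R_m − R̄_m) = 163.3800  ⇒  Cov = 163.3800 / 5 = 32.6760
Σ(R_m − R̄_m)² = 336.0283  ⇒  Var(R_m) = 336.0283 / 5 = 67.2057
β = Cov / Var(R_m) = 32.6760 / 67.2057 = 0.4862
MRP = 9.3% − 1.5% = 7.80%
E(R) = R_f + β × MRP = 1.5% + 0.4862 × 7.8% = 5.29%

5.29%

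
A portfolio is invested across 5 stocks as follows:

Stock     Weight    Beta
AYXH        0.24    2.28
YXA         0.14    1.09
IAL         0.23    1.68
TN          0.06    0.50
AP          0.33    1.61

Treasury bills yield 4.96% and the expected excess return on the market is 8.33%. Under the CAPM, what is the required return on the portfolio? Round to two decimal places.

β_P = Σ w_i β_i = 0.24×2.28 + 0.14×1.09 + 0.23×1.68 + 0.06×0.50 + 0.33×1.61 = 1.6475
E(R_P) = R_f + β_P × MRP = 4.96% + 1.6475 × 8.33% = 18.68%

18.68%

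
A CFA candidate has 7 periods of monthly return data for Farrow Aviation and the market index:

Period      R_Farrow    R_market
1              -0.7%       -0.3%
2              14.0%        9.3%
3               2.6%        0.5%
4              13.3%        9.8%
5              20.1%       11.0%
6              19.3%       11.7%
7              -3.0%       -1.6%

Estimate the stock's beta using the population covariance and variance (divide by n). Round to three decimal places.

Mean R_i = (-0.7 + 14.0 + 2.6 + 13.3 + 20.1 + 19.3 − 3.0) / 7 = 9.3714%
Mean R_m = (-0.3 + 9.3 + 0.5 + 9.8 + 11.0 + 11.7 − 1.6) / 7 = 5.7714%
Σ(R_i − R̄_i)(R_m − R̄_m) = 335.1543  ⇒  Cov = 335.1543 / 7 = 47.8792
Σ(R_m − R̄_m)² = 210.1543  ⇒  Var(R_m) = 210.1543 / 7 = 30.0220
β = Cov / Var(R_m) = 47.8792 / 30.0220 = 1.5948

1.595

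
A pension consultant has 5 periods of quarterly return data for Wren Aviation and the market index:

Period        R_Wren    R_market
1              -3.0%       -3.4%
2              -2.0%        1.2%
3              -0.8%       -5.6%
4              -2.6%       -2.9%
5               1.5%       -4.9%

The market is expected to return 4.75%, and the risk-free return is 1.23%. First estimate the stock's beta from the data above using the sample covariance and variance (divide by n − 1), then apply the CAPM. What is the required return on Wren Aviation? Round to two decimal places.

Mean R_i = (-3.0 − 2.0 − 0.8 − 2.6 + 1.5) / 5 = -1.3800%
Mean R_m = (-3.4 + 1.2 − 5.6 − 2.9 − 4.9) / 5 = -3.1200%
Σ(R_i − R̄_i)(R_m − R̄_m) = -9.0580  ⇒  Cov = -9.0580 / 4 = -2.2645
Σ(R_m − R̄_m)² = 28.1080  ⇒  Var(R_m) = 28.1080 / 4 = 7.0270
β = Cov / Var(R_m) = -2.2645 / 7.0270 = -0.3223
MRP = 4.75% − 1.23% = 3.52%
E(R) = R_f + β × MRP = 1.23% + -0.3223 × 3.52% = 0.10%

0.10%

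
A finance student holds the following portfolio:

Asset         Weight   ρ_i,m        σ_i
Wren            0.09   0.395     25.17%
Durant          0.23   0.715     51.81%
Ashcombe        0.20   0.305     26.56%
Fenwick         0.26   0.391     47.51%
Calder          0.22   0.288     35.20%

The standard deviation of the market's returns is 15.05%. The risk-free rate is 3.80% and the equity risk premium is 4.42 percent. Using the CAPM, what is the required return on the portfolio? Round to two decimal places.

9.11%

β_Wren = 0.395 × 25.17% / 15.05% = 0.6606
β_Durant = 0.715 × 51.81% / 15.05% = 2.4614
β_Ashcombe = 0.305 × 26.56% / 15.05% = 0.5383
β_Fenwick = 0.391 × 47.51% / 15.05% = 1.2343
β_Calder = 0.288 × 35.20% / 15.05% = 0.6736
β_P = Σ w_i β_i = 0.09×0.6606 + 0.23×2.4614 + 0.20×0.5383 + 0.26×1.2343 + 0.22×0.6736 = 1.2023
E(R_P) = R_f + β_P × MRP = 3.80% + 1.2023 × 4.42% = 9.11%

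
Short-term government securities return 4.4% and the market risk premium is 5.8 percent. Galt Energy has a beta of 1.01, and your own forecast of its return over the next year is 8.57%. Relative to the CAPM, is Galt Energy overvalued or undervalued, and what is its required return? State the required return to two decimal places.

Overvalued; required return 10.26%

Required return = R_f + β·MRP = 4.4% + 1.01 × 5.8% = 10.26%
Forecast 8.57% < required 10.26% → the stock plots below the SML → overvalued.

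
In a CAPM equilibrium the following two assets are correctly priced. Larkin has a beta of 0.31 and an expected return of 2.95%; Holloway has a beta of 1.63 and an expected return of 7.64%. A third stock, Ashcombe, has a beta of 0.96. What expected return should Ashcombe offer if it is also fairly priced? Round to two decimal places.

5.26%

MRP (SML slope) = (7.64% − 2.95%) / (1.63 − 0.31) = 4.69% / 1.32 = 3.5530%
R_f (intercept) = 2.95% − 0.31 × 3.5530% = 1.8486%
E(R_Ashcombe) = R_f + β × MRP = 1.8486% + 0.96 × 3.5530% = 5.26%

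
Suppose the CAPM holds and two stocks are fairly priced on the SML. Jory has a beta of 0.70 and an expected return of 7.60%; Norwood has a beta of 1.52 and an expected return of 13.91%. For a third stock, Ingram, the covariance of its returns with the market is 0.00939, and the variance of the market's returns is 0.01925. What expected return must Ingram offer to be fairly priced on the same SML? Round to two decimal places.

MRP = (13.91% − 7.60%) / (1.52 − 0.70) = 7.6951%
R_f = 7.60% − 0.70 × 7.6951% = 2.2134%
β_Ingram = Cov / Var(R_m) = 0.00939 / 0.01925 = 0.4878
E(R_Ingram) = R_f + β × MRP = 2.2134% + 0.4878 × 7.6951% = 5.97%

5.97%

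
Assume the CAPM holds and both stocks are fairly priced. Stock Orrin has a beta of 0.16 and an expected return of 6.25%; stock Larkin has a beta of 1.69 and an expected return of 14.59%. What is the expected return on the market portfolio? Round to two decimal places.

Both satisfy E(R) = R_f + β·MRP, so the slope of the SML is
MRP = (14.59% − 6.25%) / (1.69 − 0.16) = 8.34% / 1.53 = 5.4510%
R_f = E(R_Orrin) − β_Orrin·MRP = 6.25% − 0.16 × 5.4510% = 5.3778%
E(R_m) = R_f + MRP = 5.3778% + 5.4510% = 10.83%

10.83%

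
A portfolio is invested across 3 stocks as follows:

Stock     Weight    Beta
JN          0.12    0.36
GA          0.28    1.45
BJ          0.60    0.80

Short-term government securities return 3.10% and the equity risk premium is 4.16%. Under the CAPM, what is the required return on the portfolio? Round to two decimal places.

β_P = Σ w_i β_i = 0.12×0.36 + 0.28×1.45 + 0.60×0.80 = 0.9292
E(R_P) = R_f + β_P × MRP = 3.10% + 0.9292 × 4.16% = 6.97%

6.97%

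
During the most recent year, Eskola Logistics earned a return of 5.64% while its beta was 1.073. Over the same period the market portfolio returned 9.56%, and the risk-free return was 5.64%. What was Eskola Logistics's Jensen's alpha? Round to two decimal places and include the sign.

-4.21%

Market excess return = 9.56% − 5.64% = 3.92%
CAPM benchmark = R_f + β(R_m − R_f) = 5.64% + 1.073 × 3.92% = 9.84616%
α = actual − benchmark = 5.64% − 9.84616% = -4.21%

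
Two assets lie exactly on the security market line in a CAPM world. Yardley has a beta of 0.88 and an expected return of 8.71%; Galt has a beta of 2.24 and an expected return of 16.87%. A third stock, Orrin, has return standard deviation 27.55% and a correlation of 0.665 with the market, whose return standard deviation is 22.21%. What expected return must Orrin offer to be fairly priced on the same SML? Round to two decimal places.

MRP = (16.87% − 8.71%) / (2.24 − 0.88) = 6.0000%
R_f = 8.71% − 0.88 × 6.0000% = 3.4300%
β_Orrin = ρ·σ_i/σ_m = 0.665 × 27.55 / 22.21 = 0.8249
E(R_Orrin) = R_f + β × MRP = 3.4300% + 0.8249 × 6.0000% = 8.38%

8.38%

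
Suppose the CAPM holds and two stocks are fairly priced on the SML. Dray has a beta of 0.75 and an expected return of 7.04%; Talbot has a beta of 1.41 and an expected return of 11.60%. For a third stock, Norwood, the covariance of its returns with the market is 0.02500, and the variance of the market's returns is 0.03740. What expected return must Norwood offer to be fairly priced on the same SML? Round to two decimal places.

6.48%

MRP = (11.60% − 7.04%) / (1.41 − 0.75) = 6.9091%
R_f = 7.04% − 0.75 × 6.9091% = 1.8582%
β_Norwood = Cov / Var(R_m) = 0.02500 / 0.03740 = 0.6684
E(R_Norwood) = R_f + β × MRP = 1.8582% + 0.6684 × 6.9091% = 6.48%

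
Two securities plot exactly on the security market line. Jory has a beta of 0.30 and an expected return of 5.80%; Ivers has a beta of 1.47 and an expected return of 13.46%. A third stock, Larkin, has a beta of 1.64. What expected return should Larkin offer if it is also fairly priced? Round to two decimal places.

14.57%

MRP (SML slope) = (13.46% − 5.80%) / (1.47 − 0.30) = 7.66% / 1.17 = 6.5470%
R_f (intercept) = 5.80% − 0.30 × 6.5470% = 3.8359%
E(R_Larkin) = R_f + β × MRP = 3.8359% + 1.64 × 6.5470% = 14.57%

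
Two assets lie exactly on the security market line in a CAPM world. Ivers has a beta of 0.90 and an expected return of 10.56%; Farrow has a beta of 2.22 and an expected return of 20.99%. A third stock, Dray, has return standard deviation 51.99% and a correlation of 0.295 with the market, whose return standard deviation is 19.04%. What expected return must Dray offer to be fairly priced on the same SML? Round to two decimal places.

9.81%

MRP = (20.99% − 10.56%) / (2.22 − 0.90) = 7.9015%
R_f = 10.56% − 0.90 × 7.9015% = 3.4487%
β_Dray = ρ·σ_i/σ_m = 0.295 × 51.99 / 19.04 = 0.8055
E(R_Dray) = R_f + β × MRP = 3.4487% + 0.8055 × 7.9015% = 9.81%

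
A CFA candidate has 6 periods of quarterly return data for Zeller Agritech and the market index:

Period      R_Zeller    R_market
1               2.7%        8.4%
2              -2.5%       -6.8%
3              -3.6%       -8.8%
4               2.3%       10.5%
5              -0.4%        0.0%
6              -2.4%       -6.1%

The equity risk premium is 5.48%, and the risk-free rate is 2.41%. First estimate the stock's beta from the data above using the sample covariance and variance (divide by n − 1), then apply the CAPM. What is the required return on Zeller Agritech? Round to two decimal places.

4.15%

Mean R_i = (2.7 − 2.5 − 3.6 + 2.3 − 0.4 − 2.4) / 6 = -0.6500%
Mean R_m = (8.4 − 6.8 − 8.8 + 10.5 + 0.0 − 6.1) / 6 = -0.4667%
Σ(R_i − R̄_i)(R_m − R̄_m) = 108.3300  ⇒  Cov = 108.3300 / 5 = 21.6660
Σ(R_m − R̄_m)² = 340.3933  ⇒  Var(R_m) = 340.3933 / 5 = 68.0787
β = Cov / Var(R_m) = 21.6660 / 68.0787 = 0.3182
E(R) = R_f + β × MRP = 2.41% + 0.3182 × 5.48% = 4.15%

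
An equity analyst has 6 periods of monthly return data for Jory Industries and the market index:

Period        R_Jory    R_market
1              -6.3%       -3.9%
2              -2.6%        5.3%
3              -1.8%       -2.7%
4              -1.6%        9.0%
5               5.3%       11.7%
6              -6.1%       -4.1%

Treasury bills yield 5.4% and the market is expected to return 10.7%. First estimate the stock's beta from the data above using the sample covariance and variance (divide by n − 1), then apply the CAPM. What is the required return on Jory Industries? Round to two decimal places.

Mean R_i = (-6.3 − 2.6 − 1.8 − 1.6 + 5.3 − 6.1) / 6 = -2.1833%
Mean R_m = (-3.9 + 5.3 − 2.7 + 9.0 + 11.7 − 4.1) / 6 = 2.5500%
Σ(R_i − R̄_i)(R_m − R̄_m) = 121.6750  ⇒  Cov = 121.6750 / 5 = 24.3350
Σ(R_m − R̄_m)² = 246.2750  ⇒  Var(R_m) = 246.2750 / 5 = 49.2550
β = Cov / Var(R_m) = 24.3350 / 49.2550 = 0.4941
MRP = 10.7% − 5.4% = 5.30%
E(R) = R_f + β × MRP = 5.4% + 0.4941 × 5.3% = 8.02%

8.02%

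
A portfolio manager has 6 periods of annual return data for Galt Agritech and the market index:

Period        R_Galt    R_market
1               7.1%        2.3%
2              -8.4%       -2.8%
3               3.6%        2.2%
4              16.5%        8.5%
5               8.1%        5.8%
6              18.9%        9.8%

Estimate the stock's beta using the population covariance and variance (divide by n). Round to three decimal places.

Mean R_i = (7.1 − 8.4 + 3.6 + 16.5 + 8.1 + 18.9) / 6 = 7.6333%
Mean R_m = (2.3 − 2.8 + 2.2 + 8.5 + 5.8 + 9.8) / 6 = 4.3000%
Σ(R_i − R̄_i)(R_m − R̄_m) = 223.2800  ⇒  Cov = 223.2800 / 6 = 37.2133
Σ(R_m − R̄_m)² = 108.9600  ⇒  Var(R_m) = 108.9600 / 6 = 18.1600
β = Cov / Var(R_m) = 37.2133 / 18.1600 = 2.0492

2.049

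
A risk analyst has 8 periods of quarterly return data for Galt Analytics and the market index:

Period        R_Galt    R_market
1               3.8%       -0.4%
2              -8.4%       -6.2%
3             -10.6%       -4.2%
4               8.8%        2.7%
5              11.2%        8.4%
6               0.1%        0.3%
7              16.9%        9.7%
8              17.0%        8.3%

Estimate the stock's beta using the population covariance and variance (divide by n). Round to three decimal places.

Mean R_i = (3.8 − 8.4 − 10.6 + 8.8 + 11.2 + 0.1 + 16.9 + 17.0) / 8 = 4.8500%
Mean R_m = (-0.4 − 6.2 − 4.2 + 2.7 + 8.4 + 0.3 + 9.7 + 8.3) / 8 = 2.3250%
Σ(R_i − R̄_i)(R_m − R̄_m) = 427.7700  ⇒  Cov = 427.7700 / 8 = 53.4713
Σ(R_m − R̄_m)² = 253.9150  ⇒  Var(R_m) = 253.9150 / 8 = 31.7394
β = Cov / Var(R_m) = 53.4713 / 31.7394 = 1.6847

1.685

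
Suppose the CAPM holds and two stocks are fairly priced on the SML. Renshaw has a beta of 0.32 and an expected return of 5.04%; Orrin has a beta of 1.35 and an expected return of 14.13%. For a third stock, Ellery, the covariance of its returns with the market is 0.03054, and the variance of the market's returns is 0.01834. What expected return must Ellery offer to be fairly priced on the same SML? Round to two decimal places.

16.91%

MRP = (14.13% − 5.04%) / (1.35 − 0.32) = 8.8252%
R_f = 5.04% − 0.32 × 8.8252% = 2.2159%
β_Ellery = Cov / Var(R_m) = 0.03054 / 0.01834 = 1.6652
E(R_Ellery) = R_f + β × MRP = 2.2159% + 1.6652 × 8.8252% = 16.91%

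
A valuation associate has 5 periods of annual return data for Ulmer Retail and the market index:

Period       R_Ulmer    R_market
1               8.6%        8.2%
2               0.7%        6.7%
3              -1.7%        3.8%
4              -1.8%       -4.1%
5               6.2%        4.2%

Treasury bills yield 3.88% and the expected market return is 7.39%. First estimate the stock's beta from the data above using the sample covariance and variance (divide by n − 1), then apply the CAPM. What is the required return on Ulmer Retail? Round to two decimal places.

6.10%

Mean R_i = (8.6 + 0.7 − 1.7 − 1.8 + 6.2) / 5 = 2.4000%
Mean R_m = (8.2 + 6.7 + 3.8 − 4.1 + 4.2) / 5 = 3.7600%
Σ(R_i − R̄_i)(R_m − R̄_m) = 57.0500  ⇒  Cov = 57.0500 / 4 = 14.2625
Σ(R_m − R̄_m)² = 90.3320  ⇒  Var(R_m) = 90.3320 / 4 = 22.5830
β = Cov / Var(R_m) = 14.2625 / 22.5830 = 0.6316
MRP = 7.39% − 3.88% = 3.51%
E(R) = R_f + β × MRP = 3.88% + 0.6316 × 3.51% = 6.10%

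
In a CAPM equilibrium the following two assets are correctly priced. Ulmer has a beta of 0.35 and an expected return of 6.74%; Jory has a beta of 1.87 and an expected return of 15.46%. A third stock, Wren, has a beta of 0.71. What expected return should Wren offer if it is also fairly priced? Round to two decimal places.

8.81%

MRP (SML slope) = (15.46% − 6.74%) / (1.87 − 0.35) = 8.72% / 1.52 = 5.7368%
R_f (intercept) = 6.74% − 0.35 × 5.7368% = 4.7321%
E(R_Wren) = R_f + β × MRP = 4.7321% + 0.71 × 5.7368% = 8.81%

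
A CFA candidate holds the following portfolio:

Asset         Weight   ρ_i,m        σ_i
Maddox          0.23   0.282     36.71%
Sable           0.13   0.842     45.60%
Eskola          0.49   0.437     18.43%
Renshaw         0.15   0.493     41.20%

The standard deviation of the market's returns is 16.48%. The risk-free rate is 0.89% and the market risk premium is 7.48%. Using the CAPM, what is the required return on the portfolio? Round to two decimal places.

β_Maddox = 0.282 × 36.71% / 16.48% = 0.6282
β_Sable = 0.842 × 45.60% / 16.48% = 2.3298
β_Eskola = 0.437 × 18.43% / 16.48% = 0.4887
β_Renshaw = 0.493 × 41.20% / 16.48% = 1.2325
β_P = Σ w_i β_i = 0.23×0.6282 + 0.13×2.3298 + 0.49×0.4887 + 0.15×1.2325 = 0.8717
E(R_P) = R_f + β_P × MRP = 0.89% + 0.8717 × 7.48% = 7.41%

7.41%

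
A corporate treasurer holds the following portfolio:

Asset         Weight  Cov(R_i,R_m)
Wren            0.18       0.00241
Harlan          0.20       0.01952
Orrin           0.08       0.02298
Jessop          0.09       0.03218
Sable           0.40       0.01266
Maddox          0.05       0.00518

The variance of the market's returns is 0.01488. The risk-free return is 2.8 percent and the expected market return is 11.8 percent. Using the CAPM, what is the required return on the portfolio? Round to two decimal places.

β_Wren = 0.00241 / 0.01488 = 0.1620
β_Harlan = 0.01952 / 0.01488 = 1.3118
β_Orrin = 0.02298 / 0.01488 = 1.5444
β_Jessop = 0.03218 / 0.01488 = 2.1626
β_Sable = 0.01266 / 0.01488 = 0.8508
β_Maddox = 0.00518 / 0.01488 = 0.3481
β_P = Σ w_i β_i = 0.18×0.1620 + 0.20×1.3118 + 0.08×1.5444 + 0.09×2.1626 + 0.40×0.8508 + 0.05×0.3481 = 0.9674
MRP = 11.8% − 2.8% = 9.00%
E(R_P) = R_f + β_P × MRP = 2.8% + 0.9674 × 9.0% = 11.51%

11.51%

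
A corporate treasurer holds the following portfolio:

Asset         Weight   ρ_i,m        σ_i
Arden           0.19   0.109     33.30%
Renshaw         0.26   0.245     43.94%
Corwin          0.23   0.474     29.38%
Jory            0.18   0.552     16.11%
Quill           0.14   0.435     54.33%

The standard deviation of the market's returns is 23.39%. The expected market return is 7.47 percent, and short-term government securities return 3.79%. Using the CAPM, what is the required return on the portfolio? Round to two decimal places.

5.62%

β_Arden = 0.109 × 33.30% / 23.39% = 0.1552
β_Renshaw = 0.245 × 43.94% / 23.39% = 0.4603
β_Corwin = 0.474 × 29.38% / 23.39% = 0.5954
β_Jory = 0.552 × 16.11% / 23.39% = 0.3802
β_Quill = 0.435 × 54.33% / 23.39% = 1.0104
β_P = Σ w_i β_i = 0.19×0.1552 + 0.26×0.4603 + 0.23×0.5954 + 0.18×0.3802 + 0.14×1.0104 = 0.4960
MRP = 7.47% − 3.79% = 3.68%
E(R_P) = R_f + β_P × MRP = 3.79% + 0.4960 × 3.68% = 5.62%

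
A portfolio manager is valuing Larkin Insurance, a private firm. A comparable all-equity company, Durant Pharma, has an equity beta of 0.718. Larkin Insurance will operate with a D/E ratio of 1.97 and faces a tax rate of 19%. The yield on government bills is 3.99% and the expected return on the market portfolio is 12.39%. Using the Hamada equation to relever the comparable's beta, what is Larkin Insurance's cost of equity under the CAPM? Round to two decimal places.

19.65%

β_L = β_U × [1 + (1 − t)(D/E)] = 0.718 × [1 + (1 − 0.19) × 1.97]
    = 0.718 × [1 + 0.81 × 1.97] = 0.718 × 2.5957 = 1.8637
MRP = 12.39% − 3.99% = 8.40%
E(R) = R_f + β_L × MRP = 3.99% + 1.8637 × 8.40% = 19.65%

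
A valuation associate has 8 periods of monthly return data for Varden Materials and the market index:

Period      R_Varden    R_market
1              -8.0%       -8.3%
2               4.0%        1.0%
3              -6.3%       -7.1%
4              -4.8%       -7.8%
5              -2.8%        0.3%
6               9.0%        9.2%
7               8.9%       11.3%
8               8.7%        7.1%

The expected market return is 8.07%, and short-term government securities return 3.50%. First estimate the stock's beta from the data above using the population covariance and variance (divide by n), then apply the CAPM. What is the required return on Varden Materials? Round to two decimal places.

Mean R_i = (-8.0 + 4.0 − 6.3 − 4.8 − 2.8 + 9.0 + 8.9 + 8.7) / 8 = 1.0875%
Mean R_m = (-8.3 + 1.0 − 7.1 − 7.8 + 0.3 + 9.2 + 11.3 + 7.1) / 8 = 0.7125%
Σ(R_i − R̄_i)(R_m − R̄_m) = 390.6713  ⇒  Cov = 390.6713 / 8 = 48.8339
Σ(R_m − R̄_m)² = 439.9088  ⇒  Var(R_m) = 439.9088 / 8 = 54.9886
β = Cov / Var(R_m) = 48.8339 / 54.9886 = 0.8881
MRP = 8.07% − 3.50% = 4.57%
E(R) = R_f + β × MRP = 3.50% + 0.8881 × 4.57% = 7.56%

7.56%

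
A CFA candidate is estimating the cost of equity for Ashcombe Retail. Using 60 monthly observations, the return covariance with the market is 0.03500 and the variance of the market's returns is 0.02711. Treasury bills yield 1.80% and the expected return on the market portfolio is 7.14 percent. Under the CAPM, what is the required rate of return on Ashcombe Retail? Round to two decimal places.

8.69%

β = Cov(R_i, R_m) / Var(R_m) = 0.03500 / 0.02711 = 1.2910
MRP = 7.14% − 1.80% = 5.34%
E(R) = R_f + β × MRP = 1.80% + 1.2910 × 5.34% = 8.69%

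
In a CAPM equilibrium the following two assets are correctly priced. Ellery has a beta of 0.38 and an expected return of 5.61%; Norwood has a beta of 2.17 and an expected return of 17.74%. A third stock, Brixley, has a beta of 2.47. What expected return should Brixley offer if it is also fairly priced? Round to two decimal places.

MRP (SML slope) = (17.74% − 5.61%) / (2.17 − 0.38) = 12.13% / 1.79 = 6.7765%
R_f (intercept) = 5.61% − 0.38 × 6.7765% = 3.0349%
E(R_Brixley) = R_f + β × MRP = 3.0349% + 2.47 × 6.7765% = 19.77%

19.77%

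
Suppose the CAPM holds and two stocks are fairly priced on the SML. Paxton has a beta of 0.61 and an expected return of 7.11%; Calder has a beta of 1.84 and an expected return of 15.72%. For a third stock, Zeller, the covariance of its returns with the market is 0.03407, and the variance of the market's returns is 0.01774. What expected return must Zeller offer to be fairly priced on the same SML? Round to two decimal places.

MRP = (15.72% − 7.11%) / (1.84 − 0.61) = 7.0000%
R_f = 7.11% − 0.61 × 7.0000% = 2.8400%
β_Zeller = Cov / Var(R_m) = 0.03407 / 0.01774 = 1.9205
E(R_Zeller) = R_f + β × MRP = 2.8400% + 1.9205 × 7.0000% = 16.28%

16.28%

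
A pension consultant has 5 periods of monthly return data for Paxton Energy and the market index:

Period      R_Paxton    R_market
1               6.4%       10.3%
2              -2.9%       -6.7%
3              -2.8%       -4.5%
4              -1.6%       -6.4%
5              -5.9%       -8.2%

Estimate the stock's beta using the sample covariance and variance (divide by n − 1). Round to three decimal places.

Mean R_i = (6.4 − 2.9 − 2.8 − 1.6 − 5.9) / 5 = -1.3600%
Mean R_m = (10.3 − 6.7 − 4.5 − 6.4 − 8.2) / 5 = -3.1000%
Σ(R_i − R̄_i)(R_m − R̄_m) = 135.4900  ⇒  Cov = 135.4900 / 4 = 33.8725
Σ(R_m − R̄_m)² = 231.3800  ⇒  Var(R_m) = 231.3800 / 4 = 57.8450
β = Cov / Var(R_m) = 33.8725 / 57.8450 = 0.5856

0.586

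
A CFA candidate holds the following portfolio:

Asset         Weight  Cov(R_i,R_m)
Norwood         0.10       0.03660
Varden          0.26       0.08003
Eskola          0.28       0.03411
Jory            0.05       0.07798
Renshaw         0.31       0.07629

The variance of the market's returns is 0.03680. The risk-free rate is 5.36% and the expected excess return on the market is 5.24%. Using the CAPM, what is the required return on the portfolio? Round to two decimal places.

β_Norwood = 0.03660 / 0.03680 = 0.9946
β_Varden = 0.08003 / 0.03680 = 2.1747
β_Eskola = 0.03411 / 0.03680 = 0.9269
β_Jory = 0.07798 / 0.03680 = 2.1190
β_Renshaw = 0.07629 / 0.03680 = 2.0731
β_P = Σ w_i β_i = 0.10×0.9946 + 0.26×2.1747 + 0.28×0.9269 + 0.05×2.1190 + 0.31×2.0731 = 1.6730
E(R_P) = R_f + β_P × MRP = 5.36% + 1.6730 × 5.24% = 14.13%

14.13%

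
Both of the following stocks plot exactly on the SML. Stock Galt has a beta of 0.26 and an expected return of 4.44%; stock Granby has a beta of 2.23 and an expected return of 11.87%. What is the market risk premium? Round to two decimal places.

Both satisfy E(R) = R_f + β·MRP, so the slope of the SML is
MRP = (11.87% − 4.44%) / (2.23 − 0.26) = 7.43% / 1.97 = 3.7716%

3.77%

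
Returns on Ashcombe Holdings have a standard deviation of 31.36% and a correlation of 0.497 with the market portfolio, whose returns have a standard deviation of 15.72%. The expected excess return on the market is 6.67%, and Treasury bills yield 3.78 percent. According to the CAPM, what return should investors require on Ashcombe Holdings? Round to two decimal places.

β = ρ × σ_i / σ_m = 0.497 × 31.36% / 15.72% = 0.9915
E(R) = 3.78% + 0.9915 × 6.67% = 10.39%

10.39%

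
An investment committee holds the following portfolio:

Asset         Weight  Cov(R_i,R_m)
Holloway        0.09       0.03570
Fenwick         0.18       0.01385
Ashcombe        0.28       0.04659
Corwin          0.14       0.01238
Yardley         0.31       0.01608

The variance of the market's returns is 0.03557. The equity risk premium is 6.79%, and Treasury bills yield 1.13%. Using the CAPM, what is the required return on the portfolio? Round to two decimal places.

5.99%

β_Holloway = 0.03570 / 0.03557 = 1.0037
β_Fenwick = 0.01385 / 0.03557 = 0.3894
β_Ashcombe = 0.04659 / 0.03557 = 1.3098
β_Corwin = 0.01238 / 0.03557 = 0.3480
β_Yardley = 0.01608 / 0.03557 = 0.4521
β_P = Σ w_i β_i = 0.09×1.0037 + 0.18×0.3894 + 0.28×1.3098 + 0.14×0.3480 + 0.31×0.4521 = 0.7160
E(R_P) = R_f + β_P × MRP = 1.13% + 0.7160 × 6.79% = 5.99%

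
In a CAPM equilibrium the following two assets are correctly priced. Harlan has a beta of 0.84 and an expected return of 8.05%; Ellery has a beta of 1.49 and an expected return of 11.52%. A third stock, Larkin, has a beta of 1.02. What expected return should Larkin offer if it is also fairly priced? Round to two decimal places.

MRP (SML slope) = (11.52% − 8.05%) / (1.49 − 0.84) = 3.47% / 0.65 = 5.3385%
R_f (intercept) = 8.05% − 0.84 × 5.3385% = 3.5657%
E(R_Larkin) = R_f + β × MRP = 3.5657% + 1.02 × 5.3385% = 9.01%

9.01%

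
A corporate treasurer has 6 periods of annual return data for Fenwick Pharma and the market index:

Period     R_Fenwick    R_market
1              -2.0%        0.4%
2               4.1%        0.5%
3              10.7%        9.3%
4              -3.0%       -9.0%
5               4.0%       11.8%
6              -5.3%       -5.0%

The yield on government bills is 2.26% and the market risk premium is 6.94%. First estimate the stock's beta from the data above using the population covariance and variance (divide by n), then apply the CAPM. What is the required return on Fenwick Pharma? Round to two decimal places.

6.36%

Mean R_i = (-2.0 + 4.1 + 10.7 − 3.0 + 4.0 − 5.3) / 6 = 1.4167%
Mean R_m = (0.4 + 0.5 + 9.3 − 9.0 + 11.8 − 5.0) / 6 = 1.3333%
Σ(R_i − R̄_i)(R_m − R̄_m) = 190.1267  ⇒  Cov = 190.1267 / 6 = 31.6878
Σ(R_m − R̄_m)² = 321.4733  ⇒  Var(R_m) = 321.4733 / 6 = 53.5789
β = Cov / Var(R_m) = 31.6878 / 53.5789 = 0.5914
E(R) = R_f + β × MRP = 2.26% + 0.5914 × 6.94% = 6.36%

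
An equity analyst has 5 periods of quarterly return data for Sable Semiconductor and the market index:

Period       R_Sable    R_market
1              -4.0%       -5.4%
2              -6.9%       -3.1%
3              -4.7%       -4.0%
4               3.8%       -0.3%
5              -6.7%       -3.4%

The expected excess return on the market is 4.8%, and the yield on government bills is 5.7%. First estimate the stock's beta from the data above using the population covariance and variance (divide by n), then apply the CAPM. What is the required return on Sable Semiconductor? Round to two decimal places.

13.79%

Mean R_i = (-4.0 − 6.9 − 4.7 + 3.8 − 6.7) / 5 = -3.7000%
Mean R_m = (-5.4 − 3.1 − 4.0 − 0.3 − 3.4) / 5 = -3.2400%
Σ(R_i − R̄_i)(R_m − R̄_m) = 23.4900  ⇒  Cov = 23.4900 / 5 = 4.6980
Σ(R_m − R̄_m)² = 13.9320  ⇒  Var(R_m) = 13.9320 / 5 = 2.7864
β = Cov / Var(R_m) = 4.6980 / 2.7864 = 1.6860
E(R) = R_f + β × MRP = 5.7% + 1.6860 × 4.8% = 13.79%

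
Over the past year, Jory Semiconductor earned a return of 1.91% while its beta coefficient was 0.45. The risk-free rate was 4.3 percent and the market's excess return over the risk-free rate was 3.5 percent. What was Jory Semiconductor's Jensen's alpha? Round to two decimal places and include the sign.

CAPM benchmark = R_f + β(R_m − R_f) = 4.3% + 0.45 × 3.5% = 5.8750%
α = actual − benchmark = 1.91% − 5.8750% = -3.97%

-3.97%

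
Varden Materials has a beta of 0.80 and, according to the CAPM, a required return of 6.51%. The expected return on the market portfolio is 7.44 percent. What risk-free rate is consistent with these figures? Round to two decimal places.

E(R) = R_f + β(E(R_m) − R_f) = R_f(1 − β) + β·E(R_m)
6.51% = R_f × (1 − 0.80) + 0.80 × 7.44%
6.51% = R_f × 0.20 + 5.9520%
R_f = (6.51% − 5.9520%) / 0.20 = 2.79%

2.79%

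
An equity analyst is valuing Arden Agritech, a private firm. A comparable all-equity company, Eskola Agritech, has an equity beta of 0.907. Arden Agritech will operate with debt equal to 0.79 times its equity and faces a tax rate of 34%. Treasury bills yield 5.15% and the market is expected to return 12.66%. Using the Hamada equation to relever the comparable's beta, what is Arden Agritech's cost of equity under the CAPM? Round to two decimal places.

β_L = β_U × [1 + (1 − t)(D/E)] = 0.907 × [1 + (1 − 0.34) × 0.79]
    = 0.907 × [1 + 0.66 × 0.79] = 0.907 × 1.5214 = 1.3799
MRP = 12.66% − 5.15% = 7.51%
E(R) = R_f + β_L × MRP = 5.15% + 1.3799 × 7.51% = 15.51%

15.51%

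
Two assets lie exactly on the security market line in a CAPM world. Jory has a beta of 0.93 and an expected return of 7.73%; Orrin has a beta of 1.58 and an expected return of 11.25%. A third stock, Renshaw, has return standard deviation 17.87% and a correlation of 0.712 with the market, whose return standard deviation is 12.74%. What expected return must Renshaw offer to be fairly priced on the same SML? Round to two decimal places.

8.10%

MRP = (11.25% − 7.73%) / (1.58 − 0.93) = 5.4154%
R_f = 7.73% − 0.93 × 5.4154% = 2.6937%
β_Renshaw = ρ·σ_i/σ_m = 0.712 × 17.87 / 12.74 = 0.9987
E(R_Renshaw) = R_f + β × MRP = 2.6937% + 0.9987 × 5.4154% = 8.10%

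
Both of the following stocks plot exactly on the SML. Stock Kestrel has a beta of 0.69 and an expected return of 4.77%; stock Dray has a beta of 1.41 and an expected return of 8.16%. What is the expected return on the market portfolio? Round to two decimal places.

6.23%

Both satisfy E(R) = R_f + β·MRP, so the slope of the SML is
MRP = (8.16% − 4.77%) / (1.41 − 0.69) = 3.39% / 0.72 = 4.7083%
R_f = E(R_Kestrel) − β_Kestrel·MRP = 4.77% − 0.69 × 4.7083% = 1.5213%
E(R_m) = R_f + MRP = 1.5213% + 4.7083% = 6.23%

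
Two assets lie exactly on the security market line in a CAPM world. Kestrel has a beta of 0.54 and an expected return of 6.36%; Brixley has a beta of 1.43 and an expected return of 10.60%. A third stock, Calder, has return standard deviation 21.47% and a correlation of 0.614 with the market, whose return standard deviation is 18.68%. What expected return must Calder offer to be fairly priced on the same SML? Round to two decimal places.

MRP = (10.60% − 6.36%) / (1.43 − 0.54) = 4.7640%
R_f = 6.36% − 0.54 × 4.7640% = 3.7874%
β_Calder = ρ·σ_i/σ_m = 0.614 × 21.47 / 18.68 = 0.7057
E(R_Calder) = R_f + β × MRP = 3.7874% + 0.7057 × 4.7640% = 7.15%

7.15%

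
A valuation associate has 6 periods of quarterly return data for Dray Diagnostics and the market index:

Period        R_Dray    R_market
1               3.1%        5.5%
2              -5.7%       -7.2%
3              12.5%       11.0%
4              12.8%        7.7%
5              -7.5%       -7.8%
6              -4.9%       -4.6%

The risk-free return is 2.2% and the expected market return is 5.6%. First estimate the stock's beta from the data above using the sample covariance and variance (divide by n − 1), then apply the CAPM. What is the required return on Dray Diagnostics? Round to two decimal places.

5.86%

Mean R_i = (3.1 − 5.7 + 12.5 + 12.8 − 7.5 − 4.9) / 6 = 1.7167%
Mean R_m = (5.5 − 7.2 + 11.0 + 7.7 − 7.8 − 4.6) / 6 = 0.7667%
Σ(R_i − R̄_i)(R_m − R̄_m) = 367.2933  ⇒  Cov = 367.2933 / 5 = 73.4587
Σ(R_m − R̄_m)² = 340.8533  ⇒  Var(R_m) = 340.8533 / 5 = 68.1707
β = Cov / Var(R_m) = 73.4587 / 68.1707 = 1.0776
MRP = 5.6% − 2.2% = 3.40%
E(R) = R_f + β × MRP = 2.2% + 1.0776 × 3.4% = 5.86%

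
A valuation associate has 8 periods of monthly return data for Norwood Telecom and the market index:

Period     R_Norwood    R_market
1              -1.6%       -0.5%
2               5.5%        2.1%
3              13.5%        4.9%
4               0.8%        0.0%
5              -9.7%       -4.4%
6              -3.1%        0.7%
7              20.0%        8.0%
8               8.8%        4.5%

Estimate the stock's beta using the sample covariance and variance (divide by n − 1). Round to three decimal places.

2.446

Mean R_i = (-1.6 + 5.5 + 13.5 + 0.8 − 9.7 − 3.1 + 20.0 + 8.8) / 8 = 4.2750%
Mean R_m = (-0.5 + 2.1 + 4.9 + 0.0 − 4.4 + 0.7 + 8.0 + 4.5) / 8 = 1.9125%
Σ(R_i − R̄_i)(R_m − R̄_m) = 253.2025  ⇒  Cov = 253.2025 / 7 = 36.1718
Σ(R_m − R̄_m)² = 103.5088  ⇒  Var(R_m) = 103.5088 / 7 = 14.7870
β = Cov / Var(R_m) = 36.1718 / 14.7870 = 2.4462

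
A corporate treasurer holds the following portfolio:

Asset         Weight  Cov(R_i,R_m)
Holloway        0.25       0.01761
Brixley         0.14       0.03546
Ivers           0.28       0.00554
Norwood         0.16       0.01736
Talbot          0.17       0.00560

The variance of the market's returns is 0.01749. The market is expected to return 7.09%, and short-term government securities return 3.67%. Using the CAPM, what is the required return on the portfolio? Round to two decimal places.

6.53%

β_Holloway = 0.01761 / 0.01749 = 1.0069
β_Brixley = 0.03546 / 0.01749 = 2.0274
β_Ivers = 0.00554 / 0.01749 = 0.3168
β_Norwood = 0.01736 / 0.01749 = 0.9926
β_Talbot = 0.00560 / 0.01749 = 0.3202
β_P = Σ w_i β_i = 0.25×1.0069 + 0.14×2.0274 + 0.28×0.3168 + 0.16×0.9926 + 0.17×0.3202 = 0.8375
MRP = 7.09% − 3.67% = 3.42%
E(R_P) = R_f + β_P × MRP = 3.67% + 0.8375 × 3.42% = 6.53%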